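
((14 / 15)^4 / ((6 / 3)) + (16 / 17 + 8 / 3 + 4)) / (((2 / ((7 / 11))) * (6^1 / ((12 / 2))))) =24059126 / 9466875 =2.54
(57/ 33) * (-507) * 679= -6540807/ 11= -594618.82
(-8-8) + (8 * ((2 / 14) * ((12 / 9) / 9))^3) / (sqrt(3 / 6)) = -16 + 512 * sqrt(2) / 6751269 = -16.00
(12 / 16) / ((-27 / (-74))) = 37 / 18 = 2.06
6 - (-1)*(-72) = -66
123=123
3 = 3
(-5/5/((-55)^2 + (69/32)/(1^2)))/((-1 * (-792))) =-4/9590031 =-0.00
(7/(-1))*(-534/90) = 623/15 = 41.53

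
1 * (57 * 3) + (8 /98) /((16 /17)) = 33533 /196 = 171.09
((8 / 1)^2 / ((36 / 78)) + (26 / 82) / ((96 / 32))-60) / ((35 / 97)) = 939833 / 4305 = 218.31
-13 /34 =-0.38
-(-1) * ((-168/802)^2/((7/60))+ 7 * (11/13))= 13167917/2090413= 6.30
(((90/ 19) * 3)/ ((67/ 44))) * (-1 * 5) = -59400/ 1273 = -46.66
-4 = -4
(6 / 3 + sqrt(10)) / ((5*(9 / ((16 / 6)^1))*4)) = 4 / 135 + 2*sqrt(10) / 135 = 0.08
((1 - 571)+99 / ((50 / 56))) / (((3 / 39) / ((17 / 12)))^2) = -93432833 / 600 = -155721.39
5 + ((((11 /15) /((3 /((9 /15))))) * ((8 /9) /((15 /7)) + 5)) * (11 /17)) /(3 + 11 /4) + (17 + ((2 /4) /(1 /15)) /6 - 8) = 14288623 /931500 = 15.34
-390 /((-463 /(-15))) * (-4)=23400 /463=50.54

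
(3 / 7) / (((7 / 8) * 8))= 0.06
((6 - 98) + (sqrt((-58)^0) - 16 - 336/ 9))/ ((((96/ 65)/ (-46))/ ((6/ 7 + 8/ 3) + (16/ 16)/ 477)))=7621074955/ 480816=15850.29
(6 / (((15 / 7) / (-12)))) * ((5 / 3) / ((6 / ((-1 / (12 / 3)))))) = 7 / 3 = 2.33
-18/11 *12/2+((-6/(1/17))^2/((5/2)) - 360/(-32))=915867/220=4163.03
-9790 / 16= -4895 / 8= -611.88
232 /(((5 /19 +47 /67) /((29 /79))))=2141186 /24253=88.29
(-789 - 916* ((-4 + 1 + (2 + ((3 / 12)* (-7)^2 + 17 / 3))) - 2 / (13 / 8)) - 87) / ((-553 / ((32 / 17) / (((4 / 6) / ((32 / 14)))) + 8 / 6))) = 214.66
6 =6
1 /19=0.05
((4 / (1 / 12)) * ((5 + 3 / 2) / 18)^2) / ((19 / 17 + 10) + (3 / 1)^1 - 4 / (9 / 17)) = 2873 / 3012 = 0.95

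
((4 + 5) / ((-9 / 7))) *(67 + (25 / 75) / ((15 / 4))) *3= -21133 / 15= -1408.87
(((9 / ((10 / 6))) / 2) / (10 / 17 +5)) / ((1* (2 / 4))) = 459 / 475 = 0.97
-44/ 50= -22/ 25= -0.88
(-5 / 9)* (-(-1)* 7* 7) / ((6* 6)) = -245 / 324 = -0.76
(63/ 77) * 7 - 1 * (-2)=7.73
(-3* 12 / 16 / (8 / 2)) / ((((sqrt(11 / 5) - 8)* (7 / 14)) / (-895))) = -13425 / 103 - 2685* sqrt(55) / 824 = -154.51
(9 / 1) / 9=1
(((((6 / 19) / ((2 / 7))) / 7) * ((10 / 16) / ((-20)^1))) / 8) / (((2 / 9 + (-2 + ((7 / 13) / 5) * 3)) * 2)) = 1755 / 8278528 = 0.00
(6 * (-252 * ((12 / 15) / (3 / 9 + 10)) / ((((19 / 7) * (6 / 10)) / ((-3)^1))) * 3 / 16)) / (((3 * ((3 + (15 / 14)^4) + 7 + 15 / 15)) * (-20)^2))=19059138 / 6967884725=0.00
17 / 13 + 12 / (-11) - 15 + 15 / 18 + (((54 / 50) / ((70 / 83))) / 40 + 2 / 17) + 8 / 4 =-11.80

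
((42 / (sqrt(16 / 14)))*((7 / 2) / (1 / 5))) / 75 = 49*sqrt(14) / 20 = 9.17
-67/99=-0.68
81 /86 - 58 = -4907 /86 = -57.06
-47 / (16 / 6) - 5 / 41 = -5821 / 328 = -17.75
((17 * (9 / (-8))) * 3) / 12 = -153 / 32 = -4.78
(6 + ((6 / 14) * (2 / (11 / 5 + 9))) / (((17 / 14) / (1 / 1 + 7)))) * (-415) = -321210 / 119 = -2699.24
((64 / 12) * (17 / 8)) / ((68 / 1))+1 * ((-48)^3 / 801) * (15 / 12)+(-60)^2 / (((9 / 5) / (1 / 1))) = 975929 / 534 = 1827.58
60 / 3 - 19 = 1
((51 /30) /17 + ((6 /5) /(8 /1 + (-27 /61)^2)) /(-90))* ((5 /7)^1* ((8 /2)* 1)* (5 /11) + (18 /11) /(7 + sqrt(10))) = 358660361 /2289562275 - 450013* sqrt(10) /109026775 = 0.14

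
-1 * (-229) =229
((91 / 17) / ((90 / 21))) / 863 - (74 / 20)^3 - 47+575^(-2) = -11368045099801 / 116414385000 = -97.65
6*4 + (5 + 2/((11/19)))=357/11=32.45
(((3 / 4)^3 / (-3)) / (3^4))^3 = -1 / 191102976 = -0.00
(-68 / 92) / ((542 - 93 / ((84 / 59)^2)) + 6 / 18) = -13328 / 8952037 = -0.00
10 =10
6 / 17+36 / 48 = 75 / 68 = 1.10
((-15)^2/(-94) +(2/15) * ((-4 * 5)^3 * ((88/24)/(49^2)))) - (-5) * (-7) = -79264435/2031246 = -39.02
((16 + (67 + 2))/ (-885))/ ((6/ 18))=-17/ 59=-0.29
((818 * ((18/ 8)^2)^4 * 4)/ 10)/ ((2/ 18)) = 158454980001/ 81920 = 1934264.89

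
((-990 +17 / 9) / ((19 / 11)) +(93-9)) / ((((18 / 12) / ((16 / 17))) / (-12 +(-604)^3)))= 588483098946688 / 8721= 67478855515.04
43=43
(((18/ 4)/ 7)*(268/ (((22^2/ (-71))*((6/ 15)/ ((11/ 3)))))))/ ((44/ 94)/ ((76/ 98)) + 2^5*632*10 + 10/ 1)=-21240005/ 18542605004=-0.00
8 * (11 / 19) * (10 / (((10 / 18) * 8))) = 198 / 19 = 10.42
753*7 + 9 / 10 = 5271.90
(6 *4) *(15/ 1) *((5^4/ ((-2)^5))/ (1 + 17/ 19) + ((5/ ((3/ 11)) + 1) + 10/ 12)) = 56785/ 16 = 3549.06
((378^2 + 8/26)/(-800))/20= -232187/26000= -8.93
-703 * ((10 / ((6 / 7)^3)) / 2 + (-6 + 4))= -901949 / 216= -4175.69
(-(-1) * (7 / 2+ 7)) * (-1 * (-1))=21 / 2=10.50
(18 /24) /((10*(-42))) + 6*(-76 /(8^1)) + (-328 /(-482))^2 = -1838941841 /32525360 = -56.54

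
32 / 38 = 16 / 19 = 0.84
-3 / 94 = -0.03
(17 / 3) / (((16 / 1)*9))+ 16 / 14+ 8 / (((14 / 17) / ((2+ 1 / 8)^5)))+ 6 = 428.11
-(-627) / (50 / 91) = 57057 / 50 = 1141.14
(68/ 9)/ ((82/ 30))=2.76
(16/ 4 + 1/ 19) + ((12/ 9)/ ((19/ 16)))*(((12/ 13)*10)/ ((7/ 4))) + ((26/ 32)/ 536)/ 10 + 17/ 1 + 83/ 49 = 29757247899/ 1037953280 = 28.67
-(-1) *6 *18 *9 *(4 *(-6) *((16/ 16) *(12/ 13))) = -279936/ 13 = -21533.54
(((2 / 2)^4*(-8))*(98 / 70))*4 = -224 / 5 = -44.80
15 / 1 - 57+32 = -10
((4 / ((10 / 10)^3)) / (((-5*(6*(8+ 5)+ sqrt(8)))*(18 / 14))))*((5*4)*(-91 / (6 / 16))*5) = 186.81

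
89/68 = 1.31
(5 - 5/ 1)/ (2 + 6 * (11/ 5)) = 0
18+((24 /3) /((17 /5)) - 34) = -232 /17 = -13.65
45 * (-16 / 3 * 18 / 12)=-360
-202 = -202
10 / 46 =5 / 23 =0.22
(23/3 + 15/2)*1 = 91/6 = 15.17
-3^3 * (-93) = 2511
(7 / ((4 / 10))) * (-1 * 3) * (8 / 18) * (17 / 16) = -595 / 24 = -24.79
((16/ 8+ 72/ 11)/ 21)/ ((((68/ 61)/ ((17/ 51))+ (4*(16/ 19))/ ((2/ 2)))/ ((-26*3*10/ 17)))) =-1416298/ 509201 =-2.78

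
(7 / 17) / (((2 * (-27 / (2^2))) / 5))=-70 / 459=-0.15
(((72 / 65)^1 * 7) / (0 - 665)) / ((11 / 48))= -3456 / 67925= -0.05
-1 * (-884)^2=-781456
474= 474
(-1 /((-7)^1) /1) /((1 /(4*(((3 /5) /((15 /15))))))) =12 /35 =0.34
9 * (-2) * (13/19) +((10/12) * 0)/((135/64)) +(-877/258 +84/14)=-47623/4902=-9.72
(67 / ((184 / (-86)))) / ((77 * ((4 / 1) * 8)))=-2881 / 226688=-0.01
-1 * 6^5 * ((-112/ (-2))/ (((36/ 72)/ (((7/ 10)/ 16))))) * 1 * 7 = -1333584/ 5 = -266716.80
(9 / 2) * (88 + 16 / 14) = 2808 / 7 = 401.14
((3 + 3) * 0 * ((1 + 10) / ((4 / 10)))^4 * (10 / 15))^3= 0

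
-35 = -35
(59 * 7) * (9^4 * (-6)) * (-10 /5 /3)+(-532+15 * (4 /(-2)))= 10838210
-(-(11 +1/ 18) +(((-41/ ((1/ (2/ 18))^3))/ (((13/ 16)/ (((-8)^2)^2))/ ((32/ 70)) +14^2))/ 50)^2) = 310212671050000533924323647/ 28059437582495699105801250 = 11.06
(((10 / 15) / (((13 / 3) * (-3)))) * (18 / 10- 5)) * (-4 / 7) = -128 / 1365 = -0.09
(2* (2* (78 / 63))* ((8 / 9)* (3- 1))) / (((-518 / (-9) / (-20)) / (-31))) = 515840 / 5439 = 94.84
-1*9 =-9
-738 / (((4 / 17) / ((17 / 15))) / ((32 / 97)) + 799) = -1706256 / 1848743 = -0.92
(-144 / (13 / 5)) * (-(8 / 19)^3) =368640 / 89167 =4.13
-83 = -83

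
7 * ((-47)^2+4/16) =61859/4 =15464.75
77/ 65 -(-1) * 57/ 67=8864/ 4355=2.04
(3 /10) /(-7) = -3 /70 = -0.04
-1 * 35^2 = -1225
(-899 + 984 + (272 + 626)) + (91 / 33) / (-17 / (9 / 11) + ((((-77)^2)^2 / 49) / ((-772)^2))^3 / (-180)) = 2854593237901748129844639 / 2904352509430754249593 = 982.87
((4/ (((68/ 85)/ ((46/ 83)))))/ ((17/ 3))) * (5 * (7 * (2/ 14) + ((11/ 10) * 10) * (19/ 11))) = 69000/ 1411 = 48.90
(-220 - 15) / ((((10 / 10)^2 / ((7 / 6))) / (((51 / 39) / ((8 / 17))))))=-475405 / 624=-761.87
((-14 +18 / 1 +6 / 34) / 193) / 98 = 71 / 321538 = 0.00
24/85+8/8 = 109/85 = 1.28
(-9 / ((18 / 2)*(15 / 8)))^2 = 64 / 225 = 0.28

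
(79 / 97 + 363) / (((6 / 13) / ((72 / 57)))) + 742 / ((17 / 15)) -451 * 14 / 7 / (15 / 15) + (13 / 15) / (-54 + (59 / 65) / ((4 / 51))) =775956324328 / 1036836783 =748.39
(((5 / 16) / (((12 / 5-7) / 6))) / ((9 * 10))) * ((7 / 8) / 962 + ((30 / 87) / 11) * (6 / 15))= -165085 / 2710346496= -0.00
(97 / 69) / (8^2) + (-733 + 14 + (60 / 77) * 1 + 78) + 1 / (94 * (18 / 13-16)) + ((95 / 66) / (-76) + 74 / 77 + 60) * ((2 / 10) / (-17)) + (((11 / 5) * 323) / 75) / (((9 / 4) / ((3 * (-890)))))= -59753067860777 / 5027947200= -11884.19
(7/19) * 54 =378/19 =19.89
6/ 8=3/ 4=0.75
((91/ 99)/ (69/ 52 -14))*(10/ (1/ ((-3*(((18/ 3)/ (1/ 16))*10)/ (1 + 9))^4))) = -4989925685.93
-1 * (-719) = 719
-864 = -864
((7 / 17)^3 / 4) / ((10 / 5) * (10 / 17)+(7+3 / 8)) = 686 / 336107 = 0.00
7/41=0.17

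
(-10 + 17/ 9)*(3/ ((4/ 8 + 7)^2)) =-292/ 675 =-0.43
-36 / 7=-5.14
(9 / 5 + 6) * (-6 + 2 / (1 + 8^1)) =-676 / 15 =-45.07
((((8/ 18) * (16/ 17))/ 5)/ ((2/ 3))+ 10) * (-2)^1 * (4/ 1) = -20656/ 255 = -81.00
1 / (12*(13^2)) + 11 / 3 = 3.67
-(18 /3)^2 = -36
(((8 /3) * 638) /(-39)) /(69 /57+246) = -8816 /49959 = -0.18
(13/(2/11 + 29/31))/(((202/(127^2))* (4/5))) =2814955/2424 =1161.29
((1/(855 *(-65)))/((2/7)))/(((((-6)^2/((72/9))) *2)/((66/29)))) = -77/4835025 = -0.00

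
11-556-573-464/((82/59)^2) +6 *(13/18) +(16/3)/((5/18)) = -33653917/25215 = -1334.68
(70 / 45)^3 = 3.76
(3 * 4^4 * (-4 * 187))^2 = 330008887296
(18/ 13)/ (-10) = -9/ 65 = -0.14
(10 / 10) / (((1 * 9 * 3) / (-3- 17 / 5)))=-0.24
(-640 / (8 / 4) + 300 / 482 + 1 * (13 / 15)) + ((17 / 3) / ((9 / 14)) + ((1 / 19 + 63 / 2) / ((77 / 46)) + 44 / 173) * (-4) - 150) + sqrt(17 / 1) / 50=-401332233737 / 748597815 + sqrt(17) / 50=-536.03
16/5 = 3.20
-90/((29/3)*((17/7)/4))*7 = -107.34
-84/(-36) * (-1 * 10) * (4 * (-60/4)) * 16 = 22400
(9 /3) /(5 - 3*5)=-3 /10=-0.30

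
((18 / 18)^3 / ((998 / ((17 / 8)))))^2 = 289 / 63744256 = 0.00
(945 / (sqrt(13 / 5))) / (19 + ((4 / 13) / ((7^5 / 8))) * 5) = 15882615 * sqrt(65) / 4151489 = 30.84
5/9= 0.56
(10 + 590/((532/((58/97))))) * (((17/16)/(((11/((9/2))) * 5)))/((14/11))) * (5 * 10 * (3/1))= 315711675/2889824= 109.25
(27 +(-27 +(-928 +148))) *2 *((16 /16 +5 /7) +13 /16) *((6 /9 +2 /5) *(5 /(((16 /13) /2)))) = -239135 /7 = -34162.14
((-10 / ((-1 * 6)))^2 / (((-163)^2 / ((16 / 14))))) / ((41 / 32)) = 6400 / 68627727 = 0.00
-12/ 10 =-1.20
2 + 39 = 41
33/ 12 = 11/ 4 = 2.75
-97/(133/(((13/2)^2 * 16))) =-65572/133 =-493.02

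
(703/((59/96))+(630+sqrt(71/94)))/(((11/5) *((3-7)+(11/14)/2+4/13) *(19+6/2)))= -95238780/8573939-455 *sqrt(6674)/6830087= -11.11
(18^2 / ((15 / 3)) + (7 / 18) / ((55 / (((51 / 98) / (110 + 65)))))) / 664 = 0.10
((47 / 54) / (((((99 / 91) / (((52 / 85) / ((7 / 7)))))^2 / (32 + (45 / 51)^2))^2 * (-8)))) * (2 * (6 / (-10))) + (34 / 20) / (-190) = 20076978471240604324516411 / 1432314118423077725137500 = 14.02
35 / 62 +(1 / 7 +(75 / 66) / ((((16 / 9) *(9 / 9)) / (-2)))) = -21809 / 38192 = -0.57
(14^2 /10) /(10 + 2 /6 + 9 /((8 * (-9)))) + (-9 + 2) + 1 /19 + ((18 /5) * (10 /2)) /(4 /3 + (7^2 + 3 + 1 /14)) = -4997184 /1065425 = -4.69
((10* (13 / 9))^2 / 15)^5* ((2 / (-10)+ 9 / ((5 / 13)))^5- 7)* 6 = 1976658819201118407440384 / 94143178827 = 20996304180820.99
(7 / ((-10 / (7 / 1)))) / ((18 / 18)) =-49 / 10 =-4.90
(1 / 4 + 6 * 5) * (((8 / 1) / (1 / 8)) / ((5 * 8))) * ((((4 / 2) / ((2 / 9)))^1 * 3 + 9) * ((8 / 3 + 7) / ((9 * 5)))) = 28072 / 75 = 374.29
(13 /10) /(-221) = -1 /170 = -0.01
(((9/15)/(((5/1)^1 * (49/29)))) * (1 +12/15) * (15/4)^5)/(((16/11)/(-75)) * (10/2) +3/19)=14912332875/9583616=1556.02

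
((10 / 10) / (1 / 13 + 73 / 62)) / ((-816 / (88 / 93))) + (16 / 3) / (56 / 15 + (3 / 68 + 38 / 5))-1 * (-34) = 12374617463 / 359019243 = 34.47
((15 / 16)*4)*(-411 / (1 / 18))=-55485 / 2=-27742.50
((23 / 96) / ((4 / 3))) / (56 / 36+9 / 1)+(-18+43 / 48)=-623339 / 36480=-17.09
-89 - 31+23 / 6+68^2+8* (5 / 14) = 189449 / 42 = 4510.69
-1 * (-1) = 1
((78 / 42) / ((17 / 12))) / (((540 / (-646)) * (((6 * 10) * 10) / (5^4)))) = -1235 / 756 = -1.63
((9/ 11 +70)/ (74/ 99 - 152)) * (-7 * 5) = 245385/ 14974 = 16.39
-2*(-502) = 1004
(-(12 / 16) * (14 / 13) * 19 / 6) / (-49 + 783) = -0.00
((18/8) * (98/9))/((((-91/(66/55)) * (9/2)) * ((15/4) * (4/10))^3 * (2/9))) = -56/585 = -0.10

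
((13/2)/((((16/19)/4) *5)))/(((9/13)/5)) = 3211/72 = 44.60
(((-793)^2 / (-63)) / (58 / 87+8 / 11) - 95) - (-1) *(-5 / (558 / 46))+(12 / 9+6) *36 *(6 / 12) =-640025551 / 89838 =-7124.22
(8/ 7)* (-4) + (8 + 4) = 52/ 7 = 7.43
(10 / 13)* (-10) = -100 / 13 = -7.69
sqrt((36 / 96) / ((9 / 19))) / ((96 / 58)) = 29 * sqrt(114) / 576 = 0.54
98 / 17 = 5.76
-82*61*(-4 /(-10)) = -10004 /5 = -2000.80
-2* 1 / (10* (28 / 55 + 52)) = -11 / 2888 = -0.00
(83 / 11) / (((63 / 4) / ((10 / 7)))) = 3320 / 4851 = 0.68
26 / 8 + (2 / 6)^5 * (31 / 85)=3.25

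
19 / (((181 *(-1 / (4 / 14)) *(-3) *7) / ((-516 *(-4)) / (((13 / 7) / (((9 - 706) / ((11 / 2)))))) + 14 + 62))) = -764926472 / 3804801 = -201.04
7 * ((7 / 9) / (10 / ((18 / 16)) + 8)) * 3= 147 / 152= 0.97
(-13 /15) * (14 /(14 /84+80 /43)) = -15652 /2615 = -5.99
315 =315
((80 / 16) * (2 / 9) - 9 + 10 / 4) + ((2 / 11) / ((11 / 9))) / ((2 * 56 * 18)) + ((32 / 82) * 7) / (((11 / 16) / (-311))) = -6206423239 / 5000688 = -1241.11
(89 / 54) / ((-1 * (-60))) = 89 / 3240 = 0.03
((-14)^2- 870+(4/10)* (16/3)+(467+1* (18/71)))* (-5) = 217913/213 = 1023.07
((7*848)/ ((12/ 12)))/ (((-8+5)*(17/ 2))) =-11872/ 51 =-232.78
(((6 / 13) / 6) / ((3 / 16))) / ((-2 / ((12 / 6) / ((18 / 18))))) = -16 / 39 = -0.41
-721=-721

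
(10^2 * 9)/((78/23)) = 3450/13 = 265.38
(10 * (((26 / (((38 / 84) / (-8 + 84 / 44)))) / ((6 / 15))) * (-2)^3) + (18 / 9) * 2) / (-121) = -14633636 / 25289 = -578.66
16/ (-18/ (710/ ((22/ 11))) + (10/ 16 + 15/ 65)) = 590720/ 29723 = 19.87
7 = 7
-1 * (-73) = 73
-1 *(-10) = 10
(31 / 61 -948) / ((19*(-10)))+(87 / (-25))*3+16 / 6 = -484439 / 173850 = -2.79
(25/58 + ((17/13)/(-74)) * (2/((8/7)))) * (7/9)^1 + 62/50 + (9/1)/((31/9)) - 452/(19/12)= -462245715597/1643192200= -281.31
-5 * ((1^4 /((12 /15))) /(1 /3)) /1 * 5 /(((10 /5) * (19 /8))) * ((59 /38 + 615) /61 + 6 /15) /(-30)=608905 /88084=6.91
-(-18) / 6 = 3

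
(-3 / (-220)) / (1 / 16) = 12 / 55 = 0.22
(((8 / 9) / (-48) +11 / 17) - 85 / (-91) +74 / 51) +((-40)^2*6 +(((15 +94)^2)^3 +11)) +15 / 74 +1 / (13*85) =12959397062289383893 / 7727265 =1677100120455.22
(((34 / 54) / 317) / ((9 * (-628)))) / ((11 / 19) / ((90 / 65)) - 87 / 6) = 0.00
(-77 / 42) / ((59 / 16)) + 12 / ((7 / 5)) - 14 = -7342 / 1239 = -5.93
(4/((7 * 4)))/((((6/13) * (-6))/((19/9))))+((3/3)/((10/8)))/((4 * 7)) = -911/11340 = -0.08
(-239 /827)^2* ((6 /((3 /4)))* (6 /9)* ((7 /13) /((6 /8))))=0.32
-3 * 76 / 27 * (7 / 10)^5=-319333 / 225000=-1.42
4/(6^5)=1/1944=0.00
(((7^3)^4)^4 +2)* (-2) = -73406736434588250882460422064067320377606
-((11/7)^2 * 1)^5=-25937424601/282475249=-91.82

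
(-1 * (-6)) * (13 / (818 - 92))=13 / 121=0.11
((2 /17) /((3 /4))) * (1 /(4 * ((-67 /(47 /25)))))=-94 /85425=-0.00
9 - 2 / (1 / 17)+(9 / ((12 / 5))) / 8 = -785 / 32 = -24.53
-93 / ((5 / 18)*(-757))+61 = 232559 / 3785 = 61.44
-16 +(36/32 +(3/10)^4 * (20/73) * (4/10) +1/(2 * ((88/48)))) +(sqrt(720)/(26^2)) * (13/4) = -58624561/4015000 +3 * sqrt(5)/52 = -14.47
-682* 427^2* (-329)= 40910616362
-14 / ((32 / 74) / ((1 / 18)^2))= -259 / 2592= -0.10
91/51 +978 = 49969/51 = 979.78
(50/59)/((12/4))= 0.28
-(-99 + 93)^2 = -36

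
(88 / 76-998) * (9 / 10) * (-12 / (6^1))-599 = 22711 / 19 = 1195.32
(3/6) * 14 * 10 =70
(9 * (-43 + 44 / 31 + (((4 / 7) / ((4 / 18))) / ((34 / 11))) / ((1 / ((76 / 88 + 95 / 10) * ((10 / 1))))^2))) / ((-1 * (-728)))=249854607 / 2272424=109.95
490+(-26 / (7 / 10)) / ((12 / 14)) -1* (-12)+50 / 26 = 17963 / 39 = 460.59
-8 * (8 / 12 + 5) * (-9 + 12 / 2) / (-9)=-136 / 9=-15.11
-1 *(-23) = 23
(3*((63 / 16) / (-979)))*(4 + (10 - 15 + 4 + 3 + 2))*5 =-945 / 1958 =-0.48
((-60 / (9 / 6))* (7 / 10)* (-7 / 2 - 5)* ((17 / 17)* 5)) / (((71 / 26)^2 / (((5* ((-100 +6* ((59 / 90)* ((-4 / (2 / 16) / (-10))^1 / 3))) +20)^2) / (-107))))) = -46803467296768 / 1092258675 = -42850.17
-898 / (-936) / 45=449 / 21060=0.02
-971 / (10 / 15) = -2913 / 2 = -1456.50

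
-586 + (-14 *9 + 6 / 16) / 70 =-65833 / 112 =-587.79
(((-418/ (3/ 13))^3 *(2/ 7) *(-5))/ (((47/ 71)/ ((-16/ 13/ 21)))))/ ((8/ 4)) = -70107403949440/ 186543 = -375824361.94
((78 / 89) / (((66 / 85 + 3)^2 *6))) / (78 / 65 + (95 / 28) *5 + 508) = 13149500 / 675537517287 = 0.00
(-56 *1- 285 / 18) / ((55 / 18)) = -1293 / 55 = -23.51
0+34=34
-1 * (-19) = 19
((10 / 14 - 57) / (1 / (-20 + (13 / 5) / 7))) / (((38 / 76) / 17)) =9203052 / 245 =37563.48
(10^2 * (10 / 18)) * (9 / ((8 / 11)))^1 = 1375 / 2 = 687.50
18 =18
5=5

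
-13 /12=-1.08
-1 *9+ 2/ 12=-53/ 6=-8.83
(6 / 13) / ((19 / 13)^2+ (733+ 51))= 0.00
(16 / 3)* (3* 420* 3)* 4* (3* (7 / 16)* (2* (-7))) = -1481760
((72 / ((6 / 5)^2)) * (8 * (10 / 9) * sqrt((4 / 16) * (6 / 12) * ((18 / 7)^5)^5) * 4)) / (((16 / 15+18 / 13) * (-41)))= -300776159170805760000 * sqrt(7) / 949415412978193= -838177.80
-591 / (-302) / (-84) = -197 / 8456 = -0.02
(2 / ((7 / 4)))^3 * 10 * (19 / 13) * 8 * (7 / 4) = 194560 / 637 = 305.43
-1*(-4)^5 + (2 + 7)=1033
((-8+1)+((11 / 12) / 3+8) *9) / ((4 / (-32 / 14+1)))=-2439 / 112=-21.78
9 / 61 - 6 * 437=-159933 / 61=-2621.85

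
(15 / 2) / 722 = 15 / 1444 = 0.01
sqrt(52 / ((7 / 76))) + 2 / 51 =2 / 51 + 4 *sqrt(1729) / 7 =23.80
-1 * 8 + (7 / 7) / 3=-7.67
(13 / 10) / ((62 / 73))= 949 / 620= 1.53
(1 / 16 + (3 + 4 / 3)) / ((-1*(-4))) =211 / 192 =1.10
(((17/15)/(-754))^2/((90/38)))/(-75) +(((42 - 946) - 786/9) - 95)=-468988391142991/431716837500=-1086.33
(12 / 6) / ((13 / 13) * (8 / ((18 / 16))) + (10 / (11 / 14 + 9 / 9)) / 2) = 45 / 223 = 0.20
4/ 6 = 0.67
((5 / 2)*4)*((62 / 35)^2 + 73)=761.38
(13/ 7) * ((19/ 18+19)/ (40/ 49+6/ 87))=952679/ 22644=42.07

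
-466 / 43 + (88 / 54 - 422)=-431.21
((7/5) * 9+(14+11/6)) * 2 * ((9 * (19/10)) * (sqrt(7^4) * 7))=16677003/50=333540.06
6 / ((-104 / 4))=-0.23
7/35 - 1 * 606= -3029/5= -605.80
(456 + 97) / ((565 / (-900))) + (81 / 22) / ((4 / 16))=-1076634 / 1243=-866.16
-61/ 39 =-1.56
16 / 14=8 / 7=1.14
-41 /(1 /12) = -492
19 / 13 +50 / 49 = 1581 / 637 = 2.48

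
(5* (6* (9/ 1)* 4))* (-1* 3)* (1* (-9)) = 29160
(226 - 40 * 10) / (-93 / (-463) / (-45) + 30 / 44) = -26585460 / 103493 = -256.88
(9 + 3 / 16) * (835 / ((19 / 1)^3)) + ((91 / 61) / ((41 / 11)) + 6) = 2063657453 / 274469744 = 7.52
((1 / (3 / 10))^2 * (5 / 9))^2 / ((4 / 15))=312500 / 2187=142.89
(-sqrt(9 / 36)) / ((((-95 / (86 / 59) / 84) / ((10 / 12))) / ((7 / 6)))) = 2107 / 3363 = 0.63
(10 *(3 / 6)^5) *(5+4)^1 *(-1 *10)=-225 / 8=-28.12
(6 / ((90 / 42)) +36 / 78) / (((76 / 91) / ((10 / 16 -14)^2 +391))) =2225.57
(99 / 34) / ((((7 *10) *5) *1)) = 99 / 11900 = 0.01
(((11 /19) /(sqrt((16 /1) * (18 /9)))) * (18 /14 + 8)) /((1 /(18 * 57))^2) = 1000401.04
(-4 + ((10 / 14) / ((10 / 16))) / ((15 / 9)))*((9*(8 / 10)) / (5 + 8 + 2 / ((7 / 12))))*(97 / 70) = -202536 / 100625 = -2.01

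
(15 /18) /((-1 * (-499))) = 5 /2994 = 0.00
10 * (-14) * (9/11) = -1260/11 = -114.55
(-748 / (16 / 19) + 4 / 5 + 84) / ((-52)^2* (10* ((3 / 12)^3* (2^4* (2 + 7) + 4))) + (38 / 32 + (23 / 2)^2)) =-64276 / 5013075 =-0.01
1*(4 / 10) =2 / 5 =0.40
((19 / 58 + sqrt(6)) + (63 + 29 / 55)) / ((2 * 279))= sqrt(6) / 558 + 22633 / 197780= 0.12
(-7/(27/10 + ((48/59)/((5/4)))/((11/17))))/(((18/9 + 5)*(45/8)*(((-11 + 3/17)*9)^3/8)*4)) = 3188537/30718971200592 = 0.00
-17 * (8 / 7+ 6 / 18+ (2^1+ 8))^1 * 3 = -4097 / 7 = -585.29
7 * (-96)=-672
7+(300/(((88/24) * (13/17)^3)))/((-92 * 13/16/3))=-2478869/7225933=-0.34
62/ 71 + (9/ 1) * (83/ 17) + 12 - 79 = -26778/ 1207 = -22.19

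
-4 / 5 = -0.80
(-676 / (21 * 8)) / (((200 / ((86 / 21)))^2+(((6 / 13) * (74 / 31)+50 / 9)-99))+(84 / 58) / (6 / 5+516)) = -4721991322971 / 2690551271013592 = -0.00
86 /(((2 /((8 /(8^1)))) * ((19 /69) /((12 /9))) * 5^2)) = 3956 /475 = 8.33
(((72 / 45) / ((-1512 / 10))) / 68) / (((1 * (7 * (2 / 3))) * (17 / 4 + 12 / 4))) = -1 / 217413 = -0.00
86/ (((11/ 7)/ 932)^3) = 23880329140864/ 1331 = 17941644733.93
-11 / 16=-0.69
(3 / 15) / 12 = 1 / 60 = 0.02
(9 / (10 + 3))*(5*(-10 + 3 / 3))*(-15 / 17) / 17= 6075 / 3757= 1.62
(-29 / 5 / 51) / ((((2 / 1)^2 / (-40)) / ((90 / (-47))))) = -1740 / 799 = -2.18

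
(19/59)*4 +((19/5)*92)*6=619172/295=2098.89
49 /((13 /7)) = 343 /13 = 26.38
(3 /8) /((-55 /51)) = -153 /440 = -0.35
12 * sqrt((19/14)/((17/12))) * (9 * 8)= 864 * sqrt(13566)/119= 845.65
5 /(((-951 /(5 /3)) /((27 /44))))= -75 /13948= -0.01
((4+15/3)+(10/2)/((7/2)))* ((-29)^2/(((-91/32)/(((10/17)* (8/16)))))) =-9822880/10829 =-907.09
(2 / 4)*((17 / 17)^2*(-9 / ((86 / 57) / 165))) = -492.12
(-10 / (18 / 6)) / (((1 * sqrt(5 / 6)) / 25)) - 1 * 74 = -50 * sqrt(30) / 3 - 74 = -165.29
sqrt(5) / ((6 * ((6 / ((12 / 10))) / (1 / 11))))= sqrt(5) / 330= 0.01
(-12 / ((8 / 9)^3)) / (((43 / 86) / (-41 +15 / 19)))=417717 / 304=1374.07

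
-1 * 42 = -42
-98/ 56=-7/ 4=-1.75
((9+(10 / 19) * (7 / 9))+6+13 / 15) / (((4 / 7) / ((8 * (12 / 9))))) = 779296 / 2565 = 303.82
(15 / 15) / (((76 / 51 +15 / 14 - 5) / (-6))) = 4284 / 1741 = 2.46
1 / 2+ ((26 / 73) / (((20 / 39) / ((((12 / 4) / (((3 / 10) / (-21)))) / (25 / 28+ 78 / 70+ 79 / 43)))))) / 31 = -75817271 / 104745218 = -0.72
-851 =-851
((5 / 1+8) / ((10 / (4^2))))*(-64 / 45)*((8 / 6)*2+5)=-153088 / 675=-226.80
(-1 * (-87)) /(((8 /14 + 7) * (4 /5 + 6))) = 3045 /1802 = 1.69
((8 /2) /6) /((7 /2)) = 0.19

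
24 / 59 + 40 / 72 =511 / 531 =0.96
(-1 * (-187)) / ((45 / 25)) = 935 / 9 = 103.89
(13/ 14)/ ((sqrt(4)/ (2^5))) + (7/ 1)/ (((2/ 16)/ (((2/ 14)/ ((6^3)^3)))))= 131010055/ 8817984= 14.86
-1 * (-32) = 32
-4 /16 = -1 /4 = -0.25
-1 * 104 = -104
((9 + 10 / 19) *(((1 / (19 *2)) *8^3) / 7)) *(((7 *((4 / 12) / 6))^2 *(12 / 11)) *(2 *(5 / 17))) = 3243520 / 1822689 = 1.78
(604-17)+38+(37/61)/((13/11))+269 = 709349/793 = 894.51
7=7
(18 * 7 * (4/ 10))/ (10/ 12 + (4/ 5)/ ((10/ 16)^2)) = 17.49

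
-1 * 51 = -51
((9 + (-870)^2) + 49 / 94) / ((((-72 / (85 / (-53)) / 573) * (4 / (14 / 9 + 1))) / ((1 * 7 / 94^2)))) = 185973040263325 / 38034102528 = 4889.64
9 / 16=0.56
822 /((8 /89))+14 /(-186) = 3401819 /372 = 9144.67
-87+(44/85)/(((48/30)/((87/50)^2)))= -7311741/85000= -86.02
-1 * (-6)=6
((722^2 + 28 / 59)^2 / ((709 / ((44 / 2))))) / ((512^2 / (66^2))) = 177049292347145691 / 1263630848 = 140111562.35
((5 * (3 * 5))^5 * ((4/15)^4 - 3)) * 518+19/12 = -44177986124981/12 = -3681498843748.42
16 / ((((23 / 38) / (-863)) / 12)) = -6296448 / 23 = -273758.61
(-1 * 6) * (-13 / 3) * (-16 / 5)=-416 / 5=-83.20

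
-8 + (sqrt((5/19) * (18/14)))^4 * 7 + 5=-5556/2527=-2.20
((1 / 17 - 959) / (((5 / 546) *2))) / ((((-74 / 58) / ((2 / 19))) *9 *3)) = 1509508 / 9435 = 159.99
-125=-125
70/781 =0.09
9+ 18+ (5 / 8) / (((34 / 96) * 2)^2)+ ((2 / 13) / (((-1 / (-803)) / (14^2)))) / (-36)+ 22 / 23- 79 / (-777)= -129574961834 / 201424041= -643.29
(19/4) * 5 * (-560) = -13300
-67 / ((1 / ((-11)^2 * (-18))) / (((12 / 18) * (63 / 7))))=875556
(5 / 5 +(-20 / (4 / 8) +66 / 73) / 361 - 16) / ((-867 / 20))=7962980 / 22848051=0.35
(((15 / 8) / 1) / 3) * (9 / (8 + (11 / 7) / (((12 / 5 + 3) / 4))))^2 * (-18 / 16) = -130203045 / 191988736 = -0.68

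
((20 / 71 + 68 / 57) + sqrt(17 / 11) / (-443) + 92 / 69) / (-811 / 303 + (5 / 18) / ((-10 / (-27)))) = -4591056 / 3149915 + 1212 * sqrt(187) / 11378455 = -1.46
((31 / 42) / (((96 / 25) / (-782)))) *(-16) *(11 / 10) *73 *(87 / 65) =282261727 / 1092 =258481.43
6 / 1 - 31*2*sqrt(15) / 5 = 6 - 62*sqrt(15) / 5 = -42.02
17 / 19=0.89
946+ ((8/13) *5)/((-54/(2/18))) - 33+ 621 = 4845886/3159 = 1533.99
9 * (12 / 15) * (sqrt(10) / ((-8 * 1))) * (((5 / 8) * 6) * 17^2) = -7803 * sqrt(10) / 8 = -3084.41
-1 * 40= -40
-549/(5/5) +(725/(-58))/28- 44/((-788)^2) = -1194114275/2173304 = -549.45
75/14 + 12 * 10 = 1755/14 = 125.36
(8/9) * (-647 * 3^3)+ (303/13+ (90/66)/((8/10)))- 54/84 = -15503.63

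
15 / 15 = 1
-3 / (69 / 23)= -1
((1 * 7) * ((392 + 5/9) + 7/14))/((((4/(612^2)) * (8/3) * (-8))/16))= -386443575/2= -193221787.50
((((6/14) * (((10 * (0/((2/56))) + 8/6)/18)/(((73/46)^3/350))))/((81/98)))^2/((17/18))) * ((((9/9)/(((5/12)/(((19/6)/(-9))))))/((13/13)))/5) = -2766130880631193600/1367228613405291633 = -2.02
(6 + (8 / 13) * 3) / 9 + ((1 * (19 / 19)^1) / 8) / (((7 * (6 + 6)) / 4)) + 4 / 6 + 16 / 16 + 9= 25213 / 2184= 11.54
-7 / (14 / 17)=-17 / 2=-8.50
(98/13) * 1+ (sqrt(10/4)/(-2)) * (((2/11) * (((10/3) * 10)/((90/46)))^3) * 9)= 98/13 - 48668000 * sqrt(10)/24057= -6389.84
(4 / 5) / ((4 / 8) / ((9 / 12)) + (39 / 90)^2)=720 / 769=0.94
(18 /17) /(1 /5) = 90 /17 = 5.29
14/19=0.74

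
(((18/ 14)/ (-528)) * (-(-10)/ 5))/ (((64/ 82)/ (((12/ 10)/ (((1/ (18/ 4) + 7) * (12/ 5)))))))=-1107/ 2562560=-0.00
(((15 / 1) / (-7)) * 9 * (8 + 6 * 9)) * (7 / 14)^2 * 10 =-20925 / 7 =-2989.29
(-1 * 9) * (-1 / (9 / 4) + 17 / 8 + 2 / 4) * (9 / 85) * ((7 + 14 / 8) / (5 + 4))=-2.02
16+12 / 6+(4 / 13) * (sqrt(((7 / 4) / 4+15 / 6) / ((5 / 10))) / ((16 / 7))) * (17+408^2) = 18+1165367 * sqrt(94) / 208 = 54338.44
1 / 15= 0.07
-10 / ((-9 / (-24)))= -80 / 3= -26.67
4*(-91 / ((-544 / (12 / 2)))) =273 / 68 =4.01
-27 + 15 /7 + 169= 1009 /7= 144.14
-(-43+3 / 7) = 42.57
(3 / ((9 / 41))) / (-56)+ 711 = 119407 / 168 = 710.76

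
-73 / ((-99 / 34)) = 2482 / 99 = 25.07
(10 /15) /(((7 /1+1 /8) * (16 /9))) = 1 /19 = 0.05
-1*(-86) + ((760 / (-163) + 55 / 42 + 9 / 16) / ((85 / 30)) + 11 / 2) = 14045771 / 155176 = 90.52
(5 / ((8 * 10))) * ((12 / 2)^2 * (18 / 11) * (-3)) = -243 / 22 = -11.05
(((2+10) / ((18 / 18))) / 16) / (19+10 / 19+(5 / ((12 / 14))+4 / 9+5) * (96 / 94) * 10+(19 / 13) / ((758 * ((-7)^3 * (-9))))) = 40746649671 / 7318295026306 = 0.01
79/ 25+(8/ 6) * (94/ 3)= 10111/ 225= 44.94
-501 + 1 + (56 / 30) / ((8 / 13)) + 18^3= 5335.03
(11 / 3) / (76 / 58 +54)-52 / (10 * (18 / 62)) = -1288039 / 72180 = -17.84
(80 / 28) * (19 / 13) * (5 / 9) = 1900 / 819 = 2.32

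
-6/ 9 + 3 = 7/ 3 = 2.33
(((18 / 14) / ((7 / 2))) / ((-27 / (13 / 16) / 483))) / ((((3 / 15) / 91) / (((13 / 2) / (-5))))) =50531 / 16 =3158.19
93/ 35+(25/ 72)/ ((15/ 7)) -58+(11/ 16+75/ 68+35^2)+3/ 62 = 9336052207/ 7968240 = 1171.66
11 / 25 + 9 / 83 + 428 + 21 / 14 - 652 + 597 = 1556451 / 4150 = 375.05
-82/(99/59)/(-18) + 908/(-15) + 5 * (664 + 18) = 14933969/4455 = 3352.18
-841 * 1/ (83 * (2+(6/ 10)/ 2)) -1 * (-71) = 127129/ 1909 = 66.59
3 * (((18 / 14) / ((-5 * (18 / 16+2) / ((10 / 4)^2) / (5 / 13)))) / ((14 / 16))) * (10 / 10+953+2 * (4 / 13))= -5361120 / 8281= -647.40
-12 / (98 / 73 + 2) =-219 / 61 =-3.59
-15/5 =-3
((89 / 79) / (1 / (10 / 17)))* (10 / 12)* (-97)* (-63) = 3374.78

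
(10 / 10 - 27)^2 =676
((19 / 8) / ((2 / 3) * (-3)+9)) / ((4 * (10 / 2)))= 19 / 1120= 0.02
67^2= 4489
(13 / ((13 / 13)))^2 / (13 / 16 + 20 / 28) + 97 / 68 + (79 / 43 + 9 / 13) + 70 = 1200208901 / 6500052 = 184.65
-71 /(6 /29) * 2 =-2059 /3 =-686.33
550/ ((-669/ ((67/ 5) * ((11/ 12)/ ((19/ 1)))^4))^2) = 10584827184899/ 1634184232507941832654848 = 0.00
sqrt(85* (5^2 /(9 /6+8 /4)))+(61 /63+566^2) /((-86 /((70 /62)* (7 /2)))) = -706387115 /47988+5* sqrt(1190) /7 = -14695.44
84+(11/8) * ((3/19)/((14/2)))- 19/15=1320919/15960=82.76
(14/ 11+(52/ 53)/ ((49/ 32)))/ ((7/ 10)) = 546620/ 199969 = 2.73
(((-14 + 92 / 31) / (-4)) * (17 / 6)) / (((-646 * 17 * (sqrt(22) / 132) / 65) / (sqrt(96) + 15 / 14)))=-1170 * sqrt(33) / 527 - 8775 * sqrt(22) / 29512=-14.15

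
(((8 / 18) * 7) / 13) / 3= 28 / 351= 0.08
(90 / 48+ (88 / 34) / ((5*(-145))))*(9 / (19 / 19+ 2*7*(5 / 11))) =2029753 / 887400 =2.29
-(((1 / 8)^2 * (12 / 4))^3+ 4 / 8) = -131099 / 262144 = -0.50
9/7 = 1.29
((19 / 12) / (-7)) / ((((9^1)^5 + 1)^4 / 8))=-19 / 127664134967315625000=-0.00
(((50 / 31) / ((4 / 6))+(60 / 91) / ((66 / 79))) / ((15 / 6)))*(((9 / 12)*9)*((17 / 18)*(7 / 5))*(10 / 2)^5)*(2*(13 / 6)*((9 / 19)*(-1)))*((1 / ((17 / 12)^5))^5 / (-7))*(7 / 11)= 26713474622343931711993109544960000 / 24192167355921075832037894923096549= 1.10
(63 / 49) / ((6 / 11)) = 33 / 14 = 2.36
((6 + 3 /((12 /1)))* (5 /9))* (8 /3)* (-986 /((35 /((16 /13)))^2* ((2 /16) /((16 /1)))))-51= -334495417 /223587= -1496.04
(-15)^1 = -15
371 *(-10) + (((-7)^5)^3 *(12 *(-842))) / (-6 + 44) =23984680748161546 / 19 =1262351618324291.89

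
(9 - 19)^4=10000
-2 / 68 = -1 / 34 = -0.03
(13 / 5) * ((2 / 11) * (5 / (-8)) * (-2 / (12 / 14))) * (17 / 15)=1547 / 1980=0.78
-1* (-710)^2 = -504100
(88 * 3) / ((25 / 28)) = 7392 / 25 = 295.68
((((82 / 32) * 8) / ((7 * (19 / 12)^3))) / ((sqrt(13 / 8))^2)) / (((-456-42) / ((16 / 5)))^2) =2015232 / 107497506025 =0.00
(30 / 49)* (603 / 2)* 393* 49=3554685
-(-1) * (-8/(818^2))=-2/167281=-0.00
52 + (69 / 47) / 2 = 4957 / 94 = 52.73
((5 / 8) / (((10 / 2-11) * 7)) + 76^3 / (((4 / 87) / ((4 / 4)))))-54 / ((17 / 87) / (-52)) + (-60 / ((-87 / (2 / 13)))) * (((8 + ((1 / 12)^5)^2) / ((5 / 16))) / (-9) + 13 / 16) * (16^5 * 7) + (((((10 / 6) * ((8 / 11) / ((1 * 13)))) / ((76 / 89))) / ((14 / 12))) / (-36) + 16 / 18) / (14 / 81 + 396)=10207829862323315344707157 / 1279232128656321840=7979654.07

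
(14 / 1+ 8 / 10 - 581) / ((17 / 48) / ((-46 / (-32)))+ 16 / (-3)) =65113 / 585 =111.30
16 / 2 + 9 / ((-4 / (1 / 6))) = 61 / 8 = 7.62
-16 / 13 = -1.23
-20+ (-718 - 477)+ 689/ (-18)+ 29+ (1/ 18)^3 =-7139987/ 5832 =-1224.28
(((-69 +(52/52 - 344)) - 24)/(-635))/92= 109/14605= 0.01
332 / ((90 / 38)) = 6308 / 45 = 140.18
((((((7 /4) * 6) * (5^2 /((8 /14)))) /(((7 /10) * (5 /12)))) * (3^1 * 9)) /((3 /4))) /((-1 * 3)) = -18900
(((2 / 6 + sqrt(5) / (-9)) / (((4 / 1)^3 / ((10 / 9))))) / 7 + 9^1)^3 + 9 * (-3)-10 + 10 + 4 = 58586141362517 / 82959593472-12501788795 * sqrt(5) / 186659085312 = 706.05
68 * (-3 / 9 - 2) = -476 / 3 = -158.67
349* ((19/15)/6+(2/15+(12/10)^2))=280247/450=622.77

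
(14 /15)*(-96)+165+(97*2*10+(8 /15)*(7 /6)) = 90721 /45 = 2016.02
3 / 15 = 0.20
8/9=0.89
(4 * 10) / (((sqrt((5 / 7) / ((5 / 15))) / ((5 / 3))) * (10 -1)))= 40 * sqrt(105) / 81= 5.06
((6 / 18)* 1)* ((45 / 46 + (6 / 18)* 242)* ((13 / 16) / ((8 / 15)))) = 732355 / 17664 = 41.46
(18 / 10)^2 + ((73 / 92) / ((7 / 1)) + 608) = 9842789 / 16100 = 611.35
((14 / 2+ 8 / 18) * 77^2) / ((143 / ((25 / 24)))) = 902825 / 2808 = 321.52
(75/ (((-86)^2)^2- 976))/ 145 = 1/ 105753024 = 0.00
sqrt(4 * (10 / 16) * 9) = 3 * sqrt(10) / 2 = 4.74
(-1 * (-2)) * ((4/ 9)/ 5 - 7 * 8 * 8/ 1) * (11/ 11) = -40312/ 45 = -895.82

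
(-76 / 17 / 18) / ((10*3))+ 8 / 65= 685 / 5967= 0.11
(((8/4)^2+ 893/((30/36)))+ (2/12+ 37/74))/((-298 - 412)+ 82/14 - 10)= -113008/74985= -1.51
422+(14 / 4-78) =695 / 2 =347.50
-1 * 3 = -3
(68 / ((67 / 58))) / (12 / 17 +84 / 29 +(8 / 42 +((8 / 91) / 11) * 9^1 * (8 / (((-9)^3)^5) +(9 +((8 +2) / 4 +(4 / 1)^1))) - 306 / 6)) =-1.28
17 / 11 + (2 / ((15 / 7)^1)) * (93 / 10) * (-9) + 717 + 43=683.43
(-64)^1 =-64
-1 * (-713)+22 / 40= 713.55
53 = 53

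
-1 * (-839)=839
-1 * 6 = -6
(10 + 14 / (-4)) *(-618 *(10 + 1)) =-44187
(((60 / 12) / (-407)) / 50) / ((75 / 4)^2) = -8 / 11446875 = -0.00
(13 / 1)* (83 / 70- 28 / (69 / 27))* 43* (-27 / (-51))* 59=-4669416999 / 27370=-170603.47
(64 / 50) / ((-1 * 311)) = -32 / 7775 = -0.00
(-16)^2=256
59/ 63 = 0.94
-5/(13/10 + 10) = -50/113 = -0.44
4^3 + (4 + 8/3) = 212/3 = 70.67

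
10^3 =1000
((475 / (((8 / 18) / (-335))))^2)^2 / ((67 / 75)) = 4708799136287896728515625 / 256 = 18393746626124596595764.16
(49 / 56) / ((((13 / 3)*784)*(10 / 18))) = 27 / 58240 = 0.00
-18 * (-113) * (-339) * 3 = -2068578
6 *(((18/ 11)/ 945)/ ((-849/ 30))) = -8/ 21791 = -0.00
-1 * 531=-531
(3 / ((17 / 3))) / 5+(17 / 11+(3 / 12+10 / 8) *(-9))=-22157 / 1870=-11.85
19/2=9.50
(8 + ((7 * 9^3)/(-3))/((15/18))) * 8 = -81328/5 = -16265.60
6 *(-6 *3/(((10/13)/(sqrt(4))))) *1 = -1404/5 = -280.80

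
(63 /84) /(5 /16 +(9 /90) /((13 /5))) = 156 /73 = 2.14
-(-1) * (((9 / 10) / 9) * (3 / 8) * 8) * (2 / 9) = 1 / 15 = 0.07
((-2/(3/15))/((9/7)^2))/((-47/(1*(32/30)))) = 1568/11421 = 0.14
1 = 1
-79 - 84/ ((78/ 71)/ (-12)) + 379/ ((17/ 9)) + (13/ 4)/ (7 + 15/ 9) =1837943/ 1768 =1039.56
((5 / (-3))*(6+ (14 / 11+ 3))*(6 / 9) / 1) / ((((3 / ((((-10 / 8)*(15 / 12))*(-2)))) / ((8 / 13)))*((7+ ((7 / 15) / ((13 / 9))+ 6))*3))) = -0.18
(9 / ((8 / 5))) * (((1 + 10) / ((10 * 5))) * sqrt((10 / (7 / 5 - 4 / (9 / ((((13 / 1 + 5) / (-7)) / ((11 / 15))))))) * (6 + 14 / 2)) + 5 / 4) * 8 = 121.88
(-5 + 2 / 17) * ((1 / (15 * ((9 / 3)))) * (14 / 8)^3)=-28469 / 48960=-0.58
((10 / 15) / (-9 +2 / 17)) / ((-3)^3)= 34 / 12231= 0.00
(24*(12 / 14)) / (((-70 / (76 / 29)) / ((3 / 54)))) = -304 / 7105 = -0.04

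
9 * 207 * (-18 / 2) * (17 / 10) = -285039 / 10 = -28503.90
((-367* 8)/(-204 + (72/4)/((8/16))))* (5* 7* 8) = 14680/3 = 4893.33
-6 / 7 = -0.86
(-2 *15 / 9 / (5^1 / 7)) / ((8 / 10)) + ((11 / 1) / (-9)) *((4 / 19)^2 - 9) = 33221 / 6498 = 5.11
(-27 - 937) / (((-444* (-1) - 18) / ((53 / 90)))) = -12773 / 9585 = -1.33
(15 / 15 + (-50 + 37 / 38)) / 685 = -365 / 5206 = -0.07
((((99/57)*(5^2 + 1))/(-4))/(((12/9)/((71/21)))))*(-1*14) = 30459/76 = 400.78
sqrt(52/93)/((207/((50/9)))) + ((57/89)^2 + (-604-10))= -4860245/7921 + 100 * sqrt(1209)/173259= -613.57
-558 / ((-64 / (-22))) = -3069 / 16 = -191.81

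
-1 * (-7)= 7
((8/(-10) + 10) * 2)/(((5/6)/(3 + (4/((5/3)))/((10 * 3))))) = 42504/625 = 68.01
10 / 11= 0.91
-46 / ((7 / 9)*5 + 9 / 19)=-3933 / 373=-10.54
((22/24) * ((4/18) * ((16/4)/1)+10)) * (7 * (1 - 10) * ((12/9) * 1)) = -7546/9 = -838.44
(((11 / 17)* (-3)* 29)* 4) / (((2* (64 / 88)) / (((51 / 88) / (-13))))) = 2871 / 416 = 6.90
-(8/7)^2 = -64/49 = -1.31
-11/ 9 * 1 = -11/ 9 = -1.22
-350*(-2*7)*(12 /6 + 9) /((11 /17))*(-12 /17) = -58800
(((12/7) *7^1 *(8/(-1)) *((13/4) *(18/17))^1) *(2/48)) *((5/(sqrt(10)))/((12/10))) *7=-1365 *sqrt(10)/34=-126.96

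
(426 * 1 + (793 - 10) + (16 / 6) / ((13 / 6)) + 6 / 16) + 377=165111 / 104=1587.61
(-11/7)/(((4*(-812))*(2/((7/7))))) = 11/45472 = 0.00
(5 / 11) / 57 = 5 / 627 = 0.01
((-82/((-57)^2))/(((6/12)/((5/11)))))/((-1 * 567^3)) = 820/6514657275357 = 0.00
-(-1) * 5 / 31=5 / 31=0.16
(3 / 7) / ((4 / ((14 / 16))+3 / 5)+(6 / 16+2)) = 120 / 2113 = 0.06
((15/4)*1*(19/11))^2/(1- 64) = -9025/13552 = -0.67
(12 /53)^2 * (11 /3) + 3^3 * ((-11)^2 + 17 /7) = 3332.76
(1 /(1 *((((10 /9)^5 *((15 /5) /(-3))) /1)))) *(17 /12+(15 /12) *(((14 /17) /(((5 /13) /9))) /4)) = -11947581 /2720000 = -4.39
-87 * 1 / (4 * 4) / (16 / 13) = -1131 / 256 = -4.42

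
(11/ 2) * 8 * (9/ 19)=20.84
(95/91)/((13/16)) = 1.28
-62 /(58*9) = -31 /261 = -0.12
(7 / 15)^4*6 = 0.28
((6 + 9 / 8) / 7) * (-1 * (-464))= 3306 / 7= 472.29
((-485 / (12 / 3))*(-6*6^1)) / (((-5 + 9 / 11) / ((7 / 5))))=-67221 / 46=-1461.33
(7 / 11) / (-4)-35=-1547 / 44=-35.16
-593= -593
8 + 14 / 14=9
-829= -829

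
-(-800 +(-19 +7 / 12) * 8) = 2842 / 3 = 947.33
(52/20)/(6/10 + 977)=1/376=0.00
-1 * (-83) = 83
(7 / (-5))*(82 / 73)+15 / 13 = -1987 / 4745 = -0.42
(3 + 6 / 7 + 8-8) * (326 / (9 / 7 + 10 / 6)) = 13203 / 31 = 425.90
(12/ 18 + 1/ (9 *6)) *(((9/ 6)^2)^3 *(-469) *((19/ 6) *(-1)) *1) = 2967363/ 256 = 11591.26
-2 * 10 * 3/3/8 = -5/2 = -2.50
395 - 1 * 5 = 390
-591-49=-640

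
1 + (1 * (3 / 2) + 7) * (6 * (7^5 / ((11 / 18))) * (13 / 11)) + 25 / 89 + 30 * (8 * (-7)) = 17833073556 / 10769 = 1655963.74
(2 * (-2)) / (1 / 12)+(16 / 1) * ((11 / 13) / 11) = -608 / 13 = -46.77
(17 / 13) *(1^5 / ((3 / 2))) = 34 / 39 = 0.87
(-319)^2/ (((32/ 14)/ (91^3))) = 536788969717/ 16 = 33549310607.31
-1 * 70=-70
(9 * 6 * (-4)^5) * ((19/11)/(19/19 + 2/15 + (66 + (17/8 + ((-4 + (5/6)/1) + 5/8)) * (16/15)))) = -47278080/33011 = -1432.19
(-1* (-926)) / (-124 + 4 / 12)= -7.49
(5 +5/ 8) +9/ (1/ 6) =59.62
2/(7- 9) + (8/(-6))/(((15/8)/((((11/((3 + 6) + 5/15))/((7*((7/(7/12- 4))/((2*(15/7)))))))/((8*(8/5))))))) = -112993/115248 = -0.98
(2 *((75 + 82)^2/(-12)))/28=-24649/168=-146.72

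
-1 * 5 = -5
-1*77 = -77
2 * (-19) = -38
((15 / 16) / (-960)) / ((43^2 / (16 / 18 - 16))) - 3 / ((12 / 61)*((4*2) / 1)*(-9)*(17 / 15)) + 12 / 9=55048717 / 36210816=1.52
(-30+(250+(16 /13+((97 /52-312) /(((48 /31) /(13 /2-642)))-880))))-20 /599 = 378646579409 /2990208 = 126628.84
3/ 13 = 0.23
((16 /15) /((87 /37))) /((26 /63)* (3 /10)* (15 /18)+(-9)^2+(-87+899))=0.00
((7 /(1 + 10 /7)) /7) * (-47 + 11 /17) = -5516 /289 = -19.09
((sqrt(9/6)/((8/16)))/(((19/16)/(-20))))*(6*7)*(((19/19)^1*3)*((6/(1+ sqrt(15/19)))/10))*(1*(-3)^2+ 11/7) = -63936*sqrt(6)+ 191808*sqrt(190)/19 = -17458.43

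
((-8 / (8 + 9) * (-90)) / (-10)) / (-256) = 9 / 544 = 0.02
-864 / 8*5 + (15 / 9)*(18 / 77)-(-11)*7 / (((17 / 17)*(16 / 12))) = -148413 / 308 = -481.86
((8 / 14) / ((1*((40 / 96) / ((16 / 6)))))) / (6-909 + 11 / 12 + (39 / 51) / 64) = -417792 / 103052635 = -0.00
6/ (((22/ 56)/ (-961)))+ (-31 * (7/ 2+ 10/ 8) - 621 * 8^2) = -2401007/ 44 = -54568.34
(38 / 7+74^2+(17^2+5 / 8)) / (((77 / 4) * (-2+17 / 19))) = -6140401 / 22638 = -271.24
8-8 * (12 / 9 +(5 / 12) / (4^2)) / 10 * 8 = -7 / 10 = -0.70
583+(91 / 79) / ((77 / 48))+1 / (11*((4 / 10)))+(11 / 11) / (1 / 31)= 1068775 / 1738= 614.95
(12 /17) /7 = 12 /119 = 0.10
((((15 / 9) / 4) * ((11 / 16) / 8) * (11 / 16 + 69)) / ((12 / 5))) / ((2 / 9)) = 306625 / 65536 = 4.68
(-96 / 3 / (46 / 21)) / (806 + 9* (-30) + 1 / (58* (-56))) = -363776 / 13347107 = -0.03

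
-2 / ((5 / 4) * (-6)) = 4 / 15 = 0.27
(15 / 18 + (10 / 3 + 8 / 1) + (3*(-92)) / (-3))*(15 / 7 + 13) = 33125 / 21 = 1577.38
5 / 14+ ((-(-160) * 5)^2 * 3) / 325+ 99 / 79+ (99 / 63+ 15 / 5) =85029681 / 14378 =5913.87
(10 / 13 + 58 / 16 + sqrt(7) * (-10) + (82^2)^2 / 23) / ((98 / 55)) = 258614224825 / 234416-275 * sqrt(7) / 49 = 1103212.85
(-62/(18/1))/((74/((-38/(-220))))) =-589/73260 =-0.01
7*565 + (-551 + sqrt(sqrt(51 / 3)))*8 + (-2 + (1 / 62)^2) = -1749019 / 3844 + 8*17^(1 / 4) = -438.76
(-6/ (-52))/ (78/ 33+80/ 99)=297/ 8164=0.04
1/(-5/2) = -0.40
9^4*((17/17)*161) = 1056321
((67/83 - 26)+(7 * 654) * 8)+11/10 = 30377923/830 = 36599.91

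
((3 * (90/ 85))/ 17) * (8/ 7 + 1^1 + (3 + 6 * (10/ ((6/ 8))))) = 32184/ 2023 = 15.91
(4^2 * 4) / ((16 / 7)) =28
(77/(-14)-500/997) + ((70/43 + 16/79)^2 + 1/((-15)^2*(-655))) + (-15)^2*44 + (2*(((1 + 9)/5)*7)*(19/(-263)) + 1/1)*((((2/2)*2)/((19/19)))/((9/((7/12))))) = 13240370555591397010628/1337787314202495375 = 9897.22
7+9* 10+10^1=107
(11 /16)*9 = 99 /16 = 6.19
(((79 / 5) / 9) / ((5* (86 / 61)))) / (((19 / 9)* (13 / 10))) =4819 / 53105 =0.09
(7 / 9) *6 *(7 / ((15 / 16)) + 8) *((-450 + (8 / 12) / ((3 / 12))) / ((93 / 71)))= -309475936 / 12555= -24649.62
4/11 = 0.36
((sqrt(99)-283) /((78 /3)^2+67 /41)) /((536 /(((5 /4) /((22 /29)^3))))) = -1414927835 /634266775296+4999745 * sqrt(11) /211422258432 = -0.00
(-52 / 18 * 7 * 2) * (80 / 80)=-364 / 9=-40.44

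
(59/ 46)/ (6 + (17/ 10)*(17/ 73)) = 21535/ 107387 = 0.20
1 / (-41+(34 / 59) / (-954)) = -0.02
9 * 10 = 90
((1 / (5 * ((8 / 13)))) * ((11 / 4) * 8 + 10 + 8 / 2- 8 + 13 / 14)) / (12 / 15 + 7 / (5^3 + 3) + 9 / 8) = 42120 / 8869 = 4.75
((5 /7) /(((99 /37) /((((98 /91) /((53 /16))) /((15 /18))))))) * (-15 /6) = -5920 /22737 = -0.26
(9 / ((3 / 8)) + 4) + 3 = 31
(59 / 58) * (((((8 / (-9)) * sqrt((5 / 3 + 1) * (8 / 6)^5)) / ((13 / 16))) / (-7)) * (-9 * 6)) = -483328 * sqrt(2) / 23751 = -28.78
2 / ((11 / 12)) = 24 / 11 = 2.18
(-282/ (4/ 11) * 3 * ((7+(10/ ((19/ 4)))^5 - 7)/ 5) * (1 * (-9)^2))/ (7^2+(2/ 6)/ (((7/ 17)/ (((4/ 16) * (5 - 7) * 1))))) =-162094141440000/ 5053718059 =-32074.24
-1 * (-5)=5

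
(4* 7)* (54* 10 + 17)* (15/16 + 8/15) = 22939.12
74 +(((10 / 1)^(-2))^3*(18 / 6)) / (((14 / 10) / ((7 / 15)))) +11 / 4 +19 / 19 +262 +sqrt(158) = sqrt(158) +339750001 / 1000000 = 352.32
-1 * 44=-44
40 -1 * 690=-650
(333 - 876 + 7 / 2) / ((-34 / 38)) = 20501 / 34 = 602.97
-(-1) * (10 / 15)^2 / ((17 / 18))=8 / 17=0.47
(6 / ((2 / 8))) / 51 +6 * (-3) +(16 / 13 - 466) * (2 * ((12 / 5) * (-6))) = 14771446 / 1105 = 13367.82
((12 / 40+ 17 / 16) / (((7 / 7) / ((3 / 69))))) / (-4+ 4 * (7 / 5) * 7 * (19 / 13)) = 1417 / 1274752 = 0.00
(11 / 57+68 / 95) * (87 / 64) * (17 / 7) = 3.00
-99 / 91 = -1.09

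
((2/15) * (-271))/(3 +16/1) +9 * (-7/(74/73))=-1350823/21090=-64.05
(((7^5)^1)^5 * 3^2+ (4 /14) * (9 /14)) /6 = 98568543545301420209316 /49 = 2011602929495947351210.53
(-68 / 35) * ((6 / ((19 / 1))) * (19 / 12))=-0.97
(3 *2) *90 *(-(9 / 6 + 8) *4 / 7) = -20520 / 7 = -2931.43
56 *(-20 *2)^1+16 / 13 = -29104 / 13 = -2238.77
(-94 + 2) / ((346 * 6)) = -23 / 519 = -0.04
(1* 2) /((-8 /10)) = -5 /2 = -2.50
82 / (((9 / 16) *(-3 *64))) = -41 / 54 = -0.76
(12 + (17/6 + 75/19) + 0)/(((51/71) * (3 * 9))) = 0.97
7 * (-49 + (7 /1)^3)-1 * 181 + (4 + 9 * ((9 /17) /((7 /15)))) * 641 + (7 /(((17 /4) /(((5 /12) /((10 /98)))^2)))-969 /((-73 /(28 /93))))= 106807611775 /9694692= 11017.12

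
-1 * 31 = -31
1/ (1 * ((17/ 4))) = 0.24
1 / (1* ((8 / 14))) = 1.75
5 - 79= -74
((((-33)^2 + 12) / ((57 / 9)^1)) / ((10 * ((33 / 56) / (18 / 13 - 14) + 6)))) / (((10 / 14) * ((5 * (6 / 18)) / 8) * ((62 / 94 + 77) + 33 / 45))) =4435614848 / 17719981875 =0.25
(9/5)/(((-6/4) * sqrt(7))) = -6 * sqrt(7)/35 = -0.45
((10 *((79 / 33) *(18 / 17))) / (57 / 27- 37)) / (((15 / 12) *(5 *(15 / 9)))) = -51192 / 733975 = -0.07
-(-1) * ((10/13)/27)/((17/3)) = 10/1989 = 0.01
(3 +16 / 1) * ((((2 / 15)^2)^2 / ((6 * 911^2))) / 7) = 152 / 882309763125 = 0.00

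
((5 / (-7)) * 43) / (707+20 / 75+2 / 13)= -41925 / 965629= -0.04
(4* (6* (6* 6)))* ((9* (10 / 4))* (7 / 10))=13608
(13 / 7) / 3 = 13 / 21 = 0.62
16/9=1.78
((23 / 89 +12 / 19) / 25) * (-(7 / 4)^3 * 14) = -722701 / 270560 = -2.67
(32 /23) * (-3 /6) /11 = -16 /253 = -0.06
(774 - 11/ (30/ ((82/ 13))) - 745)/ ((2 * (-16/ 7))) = -9107/ 1560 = -5.84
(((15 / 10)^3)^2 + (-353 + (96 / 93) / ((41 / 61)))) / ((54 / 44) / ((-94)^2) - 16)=134436380111 / 6324994232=21.25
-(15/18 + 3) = -23/6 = -3.83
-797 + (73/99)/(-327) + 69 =-23567617/32373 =-728.00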